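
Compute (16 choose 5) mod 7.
0

Using Lucas' theorem:
Write n=16 and k=5 in base 7:
n in base 7: [2, 2]
k in base 7: [0, 5]
C(16,5) mod 7 = ∏ C(n_i, k_i) mod 7
Digit binomials (mod 7): C(2,0) = 1; C(2,5) = 0 (k_i > n_i)
Product: 1 × 0 = 0 ≡ 0 (mod 7)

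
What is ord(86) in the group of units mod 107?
53

107 is prime, so ord(86) divides φ(107) = 106.
Divisors of 106: 1, 2, 53, 106.
Repeated squaring: 86^1 ≡ 86, 86^2 ≡ 13, 86^4 ≡ 62, 86^8 ≡ 99, 86^16 ≡ 64, 86^32 ≡ 30, 86^64 ≡ 44 (mod 107).
Test 86^d mod 107 for each divisor d in increasing order:
86^1 ≡ 86
86^2 ≡ 13
86^53 = 86^32·86^16·86^4·86^1 ≡ 1  ← first divisor giving 1
The order is 53.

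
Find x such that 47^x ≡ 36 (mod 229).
94

Baby-step giant-step with step n = ⌈√229⌉ = 16.
Baby steps 47^j mod 229 (j:value) for j=0..15: 0:1, 1:47, 2:148, 3:86, 4:149, 5:133, 6:68, 7:219, 8:217, 9:123, 10:56, 11:113, 12:44, 13:7, 14:100, 15:120.
Giant-step multiplier: 47^(-16) ≡ 47^(228-16) = 47^212 ≡ 132 (mod 229).
Giant steps γ_i = 36·132^i mod 229: γ_0=36, γ_1=172, γ_2=33, γ_3=5, γ_4=202, γ_5=100 (in table at j=14).
x = i·n + j = 5·16 + 14 = 94.
Check: 47^94 ≡ 36 (mod 229).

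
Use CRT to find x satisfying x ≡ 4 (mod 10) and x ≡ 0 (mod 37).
74

Using Chinese Remainder Theorem:
M = 10 × 37 = 370
M1 = 37, M2 = 10
y1 = 37^(-1) mod 10 = 3
y2 = 10^(-1) mod 37 = 26
x = (4×37×3 + 0×10×26) mod 370 = 74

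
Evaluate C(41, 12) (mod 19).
0

Using Lucas' theorem:
Write n=41 and k=12 in base 19:
n in base 19: [2, 3]
k in base 19: [0, 12]
C(41,12) mod 19 = ∏ C(n_i, k_i) mod 19
Digit binomials (mod 19): C(2,0) = 1; C(3,12) = 0 (k_i > n_i)
Product: 1 × 0 = 0 ≡ 0 (mod 19)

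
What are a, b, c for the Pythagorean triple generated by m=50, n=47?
(291, 4700, 4709)

Euclid's formula: a = m² - n², b = 2mn, c = m² + n²
m = 50, n = 47
a = 50² - 47² = 2500 - 2209 = 291
b = 2 × 50 × 47 = 4700
c = 50² + 47² = 2500 + 2209 = 4709
Verification: 291² + 4700² = 84681 + 22090000 = 22174681 = 4709² ✓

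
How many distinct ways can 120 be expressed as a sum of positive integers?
1844349560

p(n) counts ways to write n as a sum of positive integers (order ignored).
Euler's pentagonal recurrence: p(k) = p(k-1) + p(k-2) - p(k-5) - p(k-7) + p(k-12) + p(k-15) - ... (offsets j(3j∓1)/2, signs ++--, p(0)=1, p(<0)=0).
DP table for k = 0..119: p(0)=1, p(1)=1, p(2)=2, p(3)=3, p(4)=5, p(5)=7, p(6)=11, p(7)=15, p(8)=22, p(9)=30, p(10)=42, p(11)=56, p(12)=77, p(13)=101, p(14)=135, p(15)=176, p(16)=231, p(17)=297, p(18)=385, p(19)=490, p(20)=627, p(21)=792, p(22)=1002, p(23)=1255, p(24)=1575, p(25)=1958, p(26)=2436, p(27)=3010, p(28)=3718, p(29)=4565, p(30)=5604, p(31)=6842, p(32)=8349, p(33)=10143, p(34)=12310, p(35)=14883, p(36)=17977, p(37)=21637, p(38)=26015, p(39)=31185, p(40)=37338, p(41)=44583, p(42)=53174, p(43)=63261, p(44)=75175, p(45)=89134, p(46)=105558, p(47)=124754, p(48)=147273, p(49)=173525, p(50)=204226, p(51)=239943, p(52)=281589, p(53)=329931, p(54)=386155, p(55)=451276, p(56)=526823, p(57)=614154, p(58)=715220, p(59)=831820, p(60)=966467, p(61)=1121505, p(62)=1300156, p(63)=1505499, p(64)=1741630, p(65)=2012558, p(66)=2323520, p(67)=2679689, p(68)=3087735, p(69)=3554345, p(70)=4087968, p(71)=4697205, p(72)=5392783, p(73)=6185689, p(74)=7089500, p(75)=8118264, p(76)=9289091, p(77)=10619863, p(78)=12132164, p(79)=13848650, p(80)=15796476, p(81)=18004327, p(82)=20506255, p(83)=23338469, p(84)=26543660, p(85)=30167357, p(86)=34262962, p(87)=38887673, p(88)=44108109, p(89)=49995925, p(90)=56634173, p(91)=64112359, p(92)=72533807, p(93)=82010177, p(94)=92669720, p(95)=104651419, p(96)=118114304, p(97)=133230930, p(98)=150198136, p(99)=169229875, p(100)=190569292, p(101)=214481126, p(102)=241265379, p(103)=271248950, p(104)=304801365, p(105)=342325709, p(106)=384276336, p(107)=431149389, p(108)=483502844, p(109)=541946240, p(110)=607163746, p(111)=679903203, p(112)=761002156, p(113)=851376628, p(114)=952050665, p(115)=1064144451, p(116)=1188908248, p(117)=1327710076, p(118)=1482074143, p(119)=1653668665.
Final step: p(120) = p(119) + p(118) - p(115) - p(113) + p(108) + p(105) - p(98) - p(94) + p(85) + p(80) - p(69) - p(63) + p(50) + p(43) - p(28) - p(20) + p(3)
= 1653668665 + 1482074143 - 1064144451 - 851376628 + 483502844 + 342325709 - 150198136 - 92669720 + 30167357 + 15796476 - 3554345 - 1505499 + 204226 + 63261 - 3718 - 627 + 3
= 1844349560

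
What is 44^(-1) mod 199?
95

gcd(44, 199) = 1, so the inverse exists.
Extended Euclidean algorithm on (199, 44):
199 = 4 × 44 + 23  ⟹  23 = (1)·199 + (-4)·44
44 = 1 × 23 + 21  ⟹  21 = (-1)·199 + (5)·44
23 = 1 × 21 + 2  ⟹  2 = (2)·199 + (-9)·44
21 = 10 × 2 + 1  ⟹  1 = (-21)·199 + (95)·44
So (95)·44 ≡ 1 (mod 199), i.e. 44^(-1) ≡ 95 (mod 199).
Check: 44 × 95 = 4180 ≡ 1 (mod 199)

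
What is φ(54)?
18

54 = 2 × 3^3
φ(n) = n × ∏(1 - 1/p) for each prime p dividing n
φ(54) = 54 × (1 - 1/2) × (1 - 1/3) = 18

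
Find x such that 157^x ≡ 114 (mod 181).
168

Baby-step giant-step with step n = ⌈√181⌉ = 14.
Baby steps 157^j mod 181 (j:value) for j=0..13: 0:1, 1:157, 2:33, 3:113, 4:3, 5:109, 6:99, 7:158, 8:9, 9:146, 10:116, 11:112, 12:27, 13:76.
Giant-step multiplier: 157^(-14) ≡ 157^(180-14) = 157^166 ≡ 168 (mod 181).
Giant steps γ_i = 114·168^i mod 181: γ_0=114, γ_1=147, γ_2=80, γ_3=46, γ_4=126, γ_5=172, γ_6=117, γ_7=108, γ_8=44, γ_9=152, γ_10=15, γ_11=167, γ_12=1 (in table at j=0).
x = i·n + j = 12·14 + 0 = 168.
Check: 157^168 ≡ 114 (mod 181).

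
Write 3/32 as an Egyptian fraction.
1/11 + 1/352

Greedy algorithm:
3/32: ceiling(32/3) = 11, use 1/11
1/352: ceiling(352/1) = 352, use 1/352
Result: 3/32 = 1/11 + 1/352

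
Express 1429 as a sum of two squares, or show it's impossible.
23² + 30² (a=23, b=30)

Factorization: 1429 = 1429
By Fermat: n is sum of two squares iff every prime p ≡ 3 (mod 4) appears to even power.
All primes ≡ 3 (mod 4) appear to even power.
Search a = 0, 1, 2, … for 1429 - a² a perfect square: first hit at a = 23: 1429 - 529 = 900 = 30².
1429 = 23² + 30² = 529 + 900 ✓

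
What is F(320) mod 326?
305

Matrix identity: Q^n = [[F_(n+1), F_n], [F_n, F_(n-1)]] with Q = [[1,1],[1,0]].
n = 320 = 101000000₂. Square-and-multiply, entries mod 326:
Q^1 = [[1,1],[1,0]]
Q^2 = (Q^1)² = [[2,1],[1,1]]
Q^5 = (Q^2)²·Q = [[8,5],[5,3]]
Q^10 = (Q^5)² = [[89,55],[55,34]]
Q^20 = (Q^10)² = [[188,245],[245,269]]
Q^40 = (Q^20)² = [[177,147],[147,30]]
Q^80 = (Q^40)² = [[126,111],[111,15]]
Q^160 = (Q^80)² = [[161,3],[3,158]]
Q^320 = (Q^160)² = [[176,305],[305,197]]
F_320 mod 326 = Q^320[0][1] = 305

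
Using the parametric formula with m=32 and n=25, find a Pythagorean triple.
(399, 1600, 1649)

Euclid's formula: a = m² - n², b = 2mn, c = m² + n²
m = 32, n = 25
a = 32² - 25² = 1024 - 625 = 399
b = 2 × 32 × 25 = 1600
c = 32² + 25² = 1024 + 625 = 1649
Verification: 399² + 1600² = 159201 + 2560000 = 2719201 = 1649² ✓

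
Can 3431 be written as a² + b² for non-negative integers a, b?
Not possible

Factorization: 3431 = 47 × 73
By Fermat: n is sum of two squares iff every prime p ≡ 3 (mod 4) appears to even power.
Prime(s) ≡ 3 (mod 4) with odd exponent: [(47, 1)]
Therefore 3431 cannot be expressed as a² + b².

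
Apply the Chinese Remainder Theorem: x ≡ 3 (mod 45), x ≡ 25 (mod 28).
1173

Using Chinese Remainder Theorem:
M = 45 × 28 = 1260
M1 = 28, M2 = 45
y1 = 28^(-1) mod 45 = 37
y2 = 45^(-1) mod 28 = 5
x = (3×28×37 + 25×45×5) mod 1260 = 1173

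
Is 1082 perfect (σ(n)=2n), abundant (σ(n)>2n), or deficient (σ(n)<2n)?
deficient

Proper divisors of 1082: sum = 1 + 2 + 541 = 544
Since 544 < 1082, 1082 is deficient.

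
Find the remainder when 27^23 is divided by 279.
153

Repeated squaring. Binary of 23 = 10111.
27^1 ≡ 27 (mod 279); 27^2 ≡ 171 (mod 279); 27^4 ≡ 225 (mod 279); 27^8 ≡ 126 (mod 279); 27^16 ≡ 252 (mod 279)
27^23 = 27^1 × 27^2 × 27^4 × 27^16 ≡ 153 (mod 279)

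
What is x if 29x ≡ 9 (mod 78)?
x ≡ 3 (mod 78)

gcd(29, 78) = 1, which divides 9, so solutions exist.
Find 29^(-1) mod 78 by the extended Euclidean algorithm:
78 = 2 × 29 + 20  ⟹  20 = (1)·78 + (-2)·29
29 = 1 × 20 + 9  ⟹  9 = (-1)·78 + (3)·29
20 = 2 × 9 + 2  ⟹  2 = (3)·78 + (-8)·29
9 = 4 × 2 + 1  ⟹  1 = (-13)·78 + (35)·29
So (35)·29 ≡ 1 (mod 78), i.e. 29^(-1) ≡ 35 (mod 78).
x ≡ 35 × 9 = 315 ≡ 3 (mod 78).
Check: 29 × 3 = 87 ≡ 9 (mod 78).
Unique solution: x ≡ 3 (mod 78)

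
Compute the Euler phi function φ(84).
24

84 = 2^2 × 3 × 7
φ(n) = n × ∏(1 - 1/p) for each prime p dividing n
φ(84) = 84 × (1 - 1/2) × (1 - 1/3) × (1 - 1/7) = 24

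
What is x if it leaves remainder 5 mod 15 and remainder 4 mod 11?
125

Using Chinese Remainder Theorem:
M = 15 × 11 = 165
M1 = 11, M2 = 15
y1 = 11^(-1) mod 15 = 11
y2 = 15^(-1) mod 11 = 3
x = (5×11×11 + 4×15×3) mod 165 = 125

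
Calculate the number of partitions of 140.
15065878135

p(n) counts ways to write n as a sum of positive integers (order ignored).
Euler's pentagonal recurrence: p(k) = p(k-1) + p(k-2) - p(k-5) - p(k-7) + p(k-12) + p(k-15) - ... (offsets j(3j∓1)/2, signs ++--, p(0)=1, p(<0)=0).
DP table for k = 0..139: p(0)=1, p(1)=1, p(2)=2, p(3)=3, p(4)=5, p(5)=7, p(6)=11, p(7)=15, p(8)=22, p(9)=30, p(10)=42, p(11)=56, p(12)=77, p(13)=101, p(14)=135, p(15)=176, p(16)=231, p(17)=297, p(18)=385, p(19)=490, p(20)=627, p(21)=792, p(22)=1002, p(23)=1255, p(24)=1575, p(25)=1958, p(26)=2436, p(27)=3010, p(28)=3718, p(29)=4565, p(30)=5604, p(31)=6842, p(32)=8349, p(33)=10143, p(34)=12310, p(35)=14883, p(36)=17977, p(37)=21637, p(38)=26015, p(39)=31185, p(40)=37338, p(41)=44583, p(42)=53174, p(43)=63261, p(44)=75175, p(45)=89134, p(46)=105558, p(47)=124754, p(48)=147273, p(49)=173525, p(50)=204226, p(51)=239943, p(52)=281589, p(53)=329931, p(54)=386155, p(55)=451276, p(56)=526823, p(57)=614154, p(58)=715220, p(59)=831820, p(60)=966467, p(61)=1121505, p(62)=1300156, p(63)=1505499, p(64)=1741630, p(65)=2012558, p(66)=2323520, p(67)=2679689, p(68)=3087735, p(69)=3554345, p(70)=4087968, p(71)=4697205, p(72)=5392783, p(73)=6185689, p(74)=7089500, p(75)=8118264, p(76)=9289091, p(77)=10619863, p(78)=12132164, p(79)=13848650, p(80)=15796476, p(81)=18004327, p(82)=20506255, p(83)=23338469, p(84)=26543660, p(85)=30167357, p(86)=34262962, p(87)=38887673, p(88)=44108109, p(89)=49995925, p(90)=56634173, p(91)=64112359, p(92)=72533807, p(93)=82010177, p(94)=92669720, p(95)=104651419, p(96)=118114304, p(97)=133230930, p(98)=150198136, p(99)=169229875, p(100)=190569292, p(101)=214481126, p(102)=241265379, p(103)=271248950, p(104)=304801365, p(105)=342325709, p(106)=384276336, p(107)=431149389, p(108)=483502844, p(109)=541946240, p(110)=607163746, p(111)=679903203, p(112)=761002156, p(113)=851376628, p(114)=952050665, p(115)=1064144451, p(116)=1188908248, p(117)=1327710076, p(118)=1482074143, p(119)=1653668665, p(120)=1844349560, p(121)=2056148051, p(122)=2291320912, p(123)=2552338241, p(124)=2841940500, p(125)=3163127352, p(126)=3519222692, p(127)=3913864295, p(128)=4351078600, p(129)=4835271870, p(130)=5371315400, p(131)=5964539504, p(132)=6620830889, p(133)=7346629512, p(134)=8149040695, p(135)=9035836076, p(136)=10015581680, p(137)=11097645016, p(138)=12292341831, p(139)=13610949895.
Final step: p(140) = p(139) + p(138) - p(135) - p(133) + p(128) + p(125) - p(118) - p(114) + p(105) + p(100) - p(89) - p(83) + p(70) + p(63) - p(48) - p(40) + p(23) + p(14)
= 13610949895 + 12292341831 - 9035836076 - 7346629512 + 4351078600 + 3163127352 - 1482074143 - 952050665 + 342325709 + 190569292 - 49995925 - 23338469 + 4087968 + 1505499 - 147273 - 37338 + 1255 + 135
= 15065878135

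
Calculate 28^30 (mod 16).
0

Repeated squaring. Binary of 30 = 11110.
28^1 ≡ 12 (mod 16); 28^2 ≡ 0 (mod 16); 28^4 ≡ 0 (mod 16); 28^8 ≡ 0 (mod 16); 28^16 ≡ 0 (mod 16)
28^30 = 28^2 × 28^4 × 28^8 × 28^16 ≡ 0 (mod 16)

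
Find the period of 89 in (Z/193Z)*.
64

193 is prime, so ord(89) divides φ(193) = 192.
Divisors of 192: 1, 2, 3, 4, 6, 8, 12, 16, 24, 32, 48, 64, 96, 192.
Repeated squaring: 89^1 ≡ 89, 89^2 ≡ 8, 89^4 ≡ 64, 89^8 ≡ 43, 89^16 ≡ 112, 89^32 ≡ 192, 89^64 ≡ 1, 89^128 ≡ 1 (mod 193).
Test 89^d mod 193 for each divisor d in increasing order:
89^1 ≡ 89
89^2 ≡ 8
89^3 = 89^2·89^1 ≡ 133
89^4 ≡ 64
89^6 = 89^4·89^2 ≡ 126
89^8 ≡ 43
89^12 = 89^8·89^4 ≡ 50
89^16 ≡ 112
89^24 = 89^16·89^8 ≡ 184
89^32 ≡ 192
89^48 = 89^32·89^16 ≡ 81
89^64 ≡ 1  ← first divisor giving 1
The order is 64.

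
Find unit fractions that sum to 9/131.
1/15 + 1/492 + 1/322260

Greedy algorithm:
9/131: ceiling(131/9) = 15, use 1/15
4/1965: ceiling(1965/4) = 492, use 1/492
1/322260: ceiling(322260/1) = 322260, use 1/322260
Result: 9/131 = 1/15 + 1/492 + 1/322260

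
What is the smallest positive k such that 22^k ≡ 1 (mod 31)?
30

31 is prime, so ord(22) divides φ(31) = 30.
Divisors of 30: 1, 2, 3, 5, 6, 10, 15, 30.
Repeated squaring: 22^1 ≡ 22, 22^2 ≡ 19, 22^4 ≡ 20, 22^8 ≡ 28, 22^16 ≡ 9 (mod 31).
Test 22^d mod 31 for each divisor d in increasing order:
22^1 ≡ 22
22^2 ≡ 19
22^3 = 22^2·22^1 ≡ 15
22^5 = 22^4·22^1 ≡ 6
22^6 = 22^4·22^2 ≡ 8
22^10 = 22^8·22^2 ≡ 5
22^15 = 22^8·22^4·22^2·22^1 ≡ 30
22^30 = 22^16·22^8·22^4·22^2 ≡ 1  ← first divisor giving 1
The order is 30.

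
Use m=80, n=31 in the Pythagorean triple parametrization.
(5439, 4960, 7361)

Euclid's formula: a = m² - n², b = 2mn, c = m² + n²
m = 80, n = 31
a = 80² - 31² = 6400 - 961 = 5439
b = 2 × 80 × 31 = 4960
c = 80² + 31² = 6400 + 961 = 7361
Verification: 5439² + 4960² = 29582721 + 24601600 = 54184321 = 7361² ✓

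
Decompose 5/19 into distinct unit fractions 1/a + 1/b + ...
1/4 + 1/76

Greedy algorithm:
5/19: ceiling(19/5) = 4, use 1/4
1/76: ceiling(76/1) = 76, use 1/76
Result: 5/19 = 1/4 + 1/76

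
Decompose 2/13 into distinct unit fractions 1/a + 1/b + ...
1/7 + 1/91

Greedy algorithm:
2/13: ceiling(13/2) = 7, use 1/7
1/91: ceiling(91/1) = 91, use 1/91
Result: 2/13 = 1/7 + 1/91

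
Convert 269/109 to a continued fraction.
[2; 2, 7, 3, 2]

Euclidean algorithm steps:
269 = 2 × 109 + 51
109 = 2 × 51 + 7
51 = 7 × 7 + 2
7 = 3 × 2 + 1
2 = 2 × 1 + 0
Continued fraction: [2; 2, 7, 3, 2]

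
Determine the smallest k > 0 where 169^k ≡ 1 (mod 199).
99

199 is prime, so ord(169) divides φ(199) = 198.
Divisors of 198: 1, 2, 3, 6, 9, 11, 18, 22, 33, 66, 99, 198.
Repeated squaring: 169^1 ≡ 169, 169^2 ≡ 104, 169^4 ≡ 70, 169^8 ≡ 124, 169^16 ≡ 53, 169^32 ≡ 23, 169^64 ≡ 131, 169^128 ≡ 47 (mod 199).
Test 169^d mod 199 for each divisor d in increasing order:
169^1 ≡ 169
169^2 ≡ 104
169^3 = 169^2·169^1 ≡ 64
169^6 = 169^4·169^2 ≡ 116
169^9 = 169^8·169^1 ≡ 61
169^11 = 169^8·169^2·169^1 ≡ 175
169^18 = 169^16·169^2 ≡ 139
169^22 = 169^16·169^4·169^2 ≡ 178
169^33 = 169^32·169^1 ≡ 106
169^66 = 169^64·169^2 ≡ 92
169^99 = 169^64·169^32·169^2·169^1 ≡ 1  ← first divisor giving 1
The order is 99.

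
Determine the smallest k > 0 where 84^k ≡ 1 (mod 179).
178

179 is prime, so ord(84) divides φ(179) = 178.
Divisors of 178: 1, 2, 89, 178.
Repeated squaring: 84^1 ≡ 84, 84^2 ≡ 75, 84^4 ≡ 76, 84^8 ≡ 48, 84^16 ≡ 156, 84^32 ≡ 171, 84^64 ≡ 64, 84^128 ≡ 158 (mod 179).
Test 84^d mod 179 for each divisor d in increasing order:
84^1 ≡ 84
84^2 ≡ 75
84^89 = 84^64·84^16·84^8·84^1 ≡ 178
84^178 = 84^128·84^32·84^16·84^2 ≡ 1  ← first divisor giving 1
The order is 178.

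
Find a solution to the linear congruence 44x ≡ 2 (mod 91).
x ≡ 29 (mod 91)

gcd(44, 91) = 1, which divides 2, so solutions exist.
Find 44^(-1) mod 91 by the extended Euclidean algorithm:
91 = 2 × 44 + 3  ⟹  3 = (1)·91 + (-2)·44
44 = 14 × 3 + 2  ⟹  2 = (-14)·91 + (29)·44
3 = 1 × 2 + 1  ⟹  1 = (15)·91 + (-31)·44
So (-31)·44 ≡ 1 (mod 91), i.e. 44^(-1) ≡ -31 ≡ 60 (mod 91).
x ≡ 60 × 2 = 120 ≡ 29 (mod 91).
Check: 44 × 29 = 1276 ≡ 2 (mod 91).
Unique solution: x ≡ 29 (mod 91)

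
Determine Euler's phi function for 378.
108

378 = 2 × 3^3 × 7
φ(n) = n × ∏(1 - 1/p) for each prime p dividing n
φ(378) = 378 × (1 - 1/2) × (1 - 1/3) × (1 - 1/7) = 108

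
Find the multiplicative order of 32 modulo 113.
28

113 is prime, so ord(32) divides φ(113) = 112.
Divisors of 112: 1, 2, 4, 7, 8, 14, 16, 28, 56, 112.
Repeated squaring: 32^1 ≡ 32, 32^2 ≡ 7, 32^4 ≡ 49, 32^8 ≡ 28, 32^16 ≡ 106, 32^32 ≡ 49, 32^64 ≡ 28 (mod 113).
Test 32^d mod 113 for each divisor d in increasing order:
32^1 ≡ 32
32^2 ≡ 7
32^4 ≡ 49
32^7 = 32^4·32^2·32^1 ≡ 15
32^8 ≡ 28
32^14 = 32^8·32^4·32^2 ≡ 112
32^16 ≡ 106
32^28 = 32^16·32^8·32^4 ≡ 1  ← first divisor giving 1
The order is 28.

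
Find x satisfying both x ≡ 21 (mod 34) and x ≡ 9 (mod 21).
429

Using Chinese Remainder Theorem:
M = 34 × 21 = 714
M1 = 21, M2 = 34
y1 = 21^(-1) mod 34 = 13
y2 = 34^(-1) mod 21 = 13
x = (21×21×13 + 9×34×13) mod 714 = 429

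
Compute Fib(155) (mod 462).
5

Matrix identity: Q^n = [[F_(n+1), F_n], [F_n, F_(n-1)]] with Q = [[1,1],[1,0]].
n = 155 = 10011011₂. Square-and-multiply, entries mod 462:
Q^1 = [[1,1],[1,0]]
Q^2 = (Q^1)² = [[2,1],[1,1]]
Q^4 = (Q^2)² = [[5,3],[3,2]]
Q^9 = (Q^4)²·Q = [[55,34],[34,21]]
Q^19 = (Q^9)²·Q = [[297,23],[23,274]]
Q^38 = (Q^19)² = [[34,197],[197,299]]
Q^77 = (Q^38)²·Q = [[230,233],[233,459]]
Q^155 = (Q^77)²·Q = [[228,5],[5,223]]
F_155 mod 462 = Q^155[0][1] = 5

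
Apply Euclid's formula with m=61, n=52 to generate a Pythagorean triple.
(1017, 6344, 6425)

Euclid's formula: a = m² - n², b = 2mn, c = m² + n²
m = 61, n = 52
a = 61² - 52² = 3721 - 2704 = 1017
b = 2 × 61 × 52 = 6344
c = 61² + 52² = 3721 + 2704 = 6425
Verification: 1017² + 6344² = 1034289 + 40246336 = 41280625 = 6425² ✓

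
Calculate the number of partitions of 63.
1505499

p(n) counts ways to write n as a sum of positive integers (order ignored).
Euler's pentagonal recurrence: p(k) = p(k-1) + p(k-2) - p(k-5) - p(k-7) + p(k-12) + p(k-15) - ... (offsets j(3j∓1)/2, signs ++--, p(0)=1, p(<0)=0).
DP table for k = 0..62: p(0)=1, p(1)=1, p(2)=2, p(3)=3, p(4)=5, p(5)=7, p(6)=11, p(7)=15, p(8)=22, p(9)=30, p(10)=42, p(11)=56, p(12)=77, p(13)=101, p(14)=135, p(15)=176, p(16)=231, p(17)=297, p(18)=385, p(19)=490, p(20)=627, p(21)=792, p(22)=1002, p(23)=1255, p(24)=1575, p(25)=1958, p(26)=2436, p(27)=3010, p(28)=3718, p(29)=4565, p(30)=5604, p(31)=6842, p(32)=8349, p(33)=10143, p(34)=12310, p(35)=14883, p(36)=17977, p(37)=21637, p(38)=26015, p(39)=31185, p(40)=37338, p(41)=44583, p(42)=53174, p(43)=63261, p(44)=75175, p(45)=89134, p(46)=105558, p(47)=124754, p(48)=147273, p(49)=173525, p(50)=204226, p(51)=239943, p(52)=281589, p(53)=329931, p(54)=386155, p(55)=451276, p(56)=526823, p(57)=614154, p(58)=715220, p(59)=831820, p(60)=966467, p(61)=1121505, p(62)=1300156.
Final step: p(63) = p(62) + p(61) - p(58) - p(56) + p(51) + p(48) - p(41) - p(37) + p(28) + p(23) - p(12) - p(6)
= 1300156 + 1121505 - 715220 - 526823 + 239943 + 147273 - 44583 - 21637 + 3718 + 1255 - 77 - 11
= 1505499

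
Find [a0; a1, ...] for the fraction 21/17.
[1; 4, 4]

Euclidean algorithm steps:
21 = 1 × 17 + 4
17 = 4 × 4 + 1
4 = 4 × 1 + 0
Continued fraction: [1; 4, 4]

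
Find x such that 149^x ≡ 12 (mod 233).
203

Baby-step giant-step with step n = ⌈√233⌉ = 16.
Baby steps 149^j mod 233 (j:value) for j=0..15: 0:1, 1:149, 2:66, 3:48, 4:162, 5:139, 6:207, 7:87, 8:148, 9:150, 10:215, 11:114, 12:210, 13:68, 14:113, 15:61.
Giant-step multiplier: 149^(-16) ≡ 149^(232-16) = 149^216 ≡ 117 (mod 233).
Giant steps γ_i = 12·117^i mod 233: γ_0=12, γ_1=6, γ_2=3, γ_3=118, γ_4=59, γ_5=146, γ_6=73, γ_7=153, γ_8=193, γ_9=213, γ_10=223, γ_11=228, γ_12=114 (in table at j=11).
x = i·n + j = 12·16 + 11 = 203.
Check: 149^203 ≡ 12 (mod 233).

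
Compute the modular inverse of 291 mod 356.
115

gcd(291, 356) = 1, so the inverse exists.
Extended Euclidean algorithm on (356, 291):
356 = 1 × 291 + 65  ⟹  65 = (1)·356 + (-1)·291
291 = 4 × 65 + 31  ⟹  31 = (-4)·356 + (5)·291
65 = 2 × 31 + 3  ⟹  3 = (9)·356 + (-11)·291
31 = 10 × 3 + 1  ⟹  1 = (-94)·356 + (115)·291
So (115)·291 ≡ 1 (mod 356), i.e. 291^(-1) ≡ 115 (mod 356).
Check: 291 × 115 = 33465 ≡ 1 (mod 356)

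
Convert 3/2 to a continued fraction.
[1; 2]

Euclidean algorithm steps:
3 = 1 × 2 + 1
2 = 2 × 1 + 0
Continued fraction: [1; 2]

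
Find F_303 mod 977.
653

Matrix identity: Q^n = [[F_(n+1), F_n], [F_n, F_(n-1)]] with Q = [[1,1],[1,0]].
n = 303 = 100101111₂. Square-and-multiply, entries mod 977:
Q^1 = [[1,1],[1,0]]
Q^2 = (Q^1)² = [[2,1],[1,1]]
Q^4 = (Q^2)² = [[5,3],[3,2]]
Q^9 = (Q^4)²·Q = [[55,34],[34,21]]
Q^18 = (Q^9)² = [[273,630],[630,620]]
Q^37 = (Q^18)²·Q = [[353,515],[515,815]]
Q^75 = (Q^37)²·Q = [[676,11],[11,665]]
Q^151 = (Q^75)²·Q = [[934,838],[838,96]]
Q^303 = (Q^151)²·Q = [[125,653],[653,449]]
F_303 mod 977 = Q^303[0][1] = 653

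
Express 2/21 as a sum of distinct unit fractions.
1/11 + 1/231

Greedy algorithm:
2/21: ceiling(21/2) = 11, use 1/11
1/231: ceiling(231/1) = 231, use 1/231
Result: 2/21 = 1/11 + 1/231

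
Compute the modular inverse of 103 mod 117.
25

gcd(103, 117) = 1, so the inverse exists.
Extended Euclidean algorithm on (117, 103):
117 = 1 × 103 + 14  ⟹  14 = (1)·117 + (-1)·103
103 = 7 × 14 + 5  ⟹  5 = (-7)·117 + (8)·103
14 = 2 × 5 + 4  ⟹  4 = (15)·117 + (-17)·103
5 = 1 × 4 + 1  ⟹  1 = (-22)·117 + (25)·103
So (25)·103 ≡ 1 (mod 117), i.e. 103^(-1) ≡ 25 (mod 117).
Check: 103 × 25 = 2575 ≡ 1 (mod 117)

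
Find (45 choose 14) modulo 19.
0

Using Lucas' theorem:
Write n=45 and k=14 in base 19:
n in base 19: [2, 7]
k in base 19: [0, 14]
C(45,14) mod 19 = ∏ C(n_i, k_i) mod 19
Digit binomials (mod 19): C(2,0) = 1; C(7,14) = 0 (k_i > n_i)
Product: 1 × 0 = 0 ≡ 0 (mod 19)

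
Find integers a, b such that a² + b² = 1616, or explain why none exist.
4² + 40² (a=4, b=40)

Factorization: 1616 = 2^4 × 101
By Fermat: n is sum of two squares iff every prime p ≡ 3 (mod 4) appears to even power.
All primes ≡ 3 (mod 4) appear to even power.
Search a = 0, 1, 2, … for 1616 - a² a perfect square: first hit at a = 4: 1616 - 16 = 1600 = 40².
1616 = 4² + 40² = 16 + 1600 ✓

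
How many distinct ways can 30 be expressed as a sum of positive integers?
5604

p(n) counts ways to write n as a sum of positive integers (order ignored).
Euler's pentagonal recurrence: p(k) = p(k-1) + p(k-2) - p(k-5) - p(k-7) + p(k-12) + p(k-15) - ... (offsets j(3j∓1)/2, signs ++--, p(0)=1, p(<0)=0).
DP table for k = 0..29: p(0)=1, p(1)=1, p(2)=2, p(3)=3, p(4)=5, p(5)=7, p(6)=11, p(7)=15, p(8)=22, p(9)=30, p(10)=42, p(11)=56, p(12)=77, p(13)=101, p(14)=135, p(15)=176, p(16)=231, p(17)=297, p(18)=385, p(19)=490, p(20)=627, p(21)=792, p(22)=1002, p(23)=1255, p(24)=1575, p(25)=1958, p(26)=2436, p(27)=3010, p(28)=3718, p(29)=4565.
Final step: p(30) = p(29) + p(28) - p(25) - p(23) + p(18) + p(15) - p(8) - p(4)
= 4565 + 3718 - 1958 - 1255 + 385 + 176 - 22 - 5
= 5604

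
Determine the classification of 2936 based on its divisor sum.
deficient

Proper divisors of 2936: sum = 1 + 2 + 4 + 8 + 367 + 734 + 1468 = 2584
Since 2584 < 2936, 2936 is deficient.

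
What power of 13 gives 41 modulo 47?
39

Baby-step giant-step with step n = ⌈√47⌉ = 7.
Baby steps 13^j mod 47 (j:value) for j=0..6: 0:1, 1:13, 2:28, 3:35, 4:32, 5:40, 6:3.
Giant-step multiplier: 13^(-7) ≡ 13^(46-7) = 13^39 ≡ 41 (mod 47).
Giant steps γ_i = 41·41^i mod 47: γ_0=41, γ_1=36, γ_2=19, γ_3=27, γ_4=26, γ_5=32 (in table at j=4).
x = i·n + j = 5·7 + 4 = 39.
Check: 13^39 ≡ 41 (mod 47).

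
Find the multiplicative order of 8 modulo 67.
22

67 is prime, so ord(8) divides φ(67) = 66.
Divisors of 66: 1, 2, 3, 6, 11, 22, 33, 66.
Repeated squaring: 8^1 ≡ 8, 8^2 ≡ 64, 8^4 ≡ 9, 8^8 ≡ 14, 8^16 ≡ 62, 8^32 ≡ 25, 8^64 ≡ 22 (mod 67).
Test 8^d mod 67 for each divisor d in increasing order:
8^1 ≡ 8
8^2 ≡ 64
8^3 = 8^2·8^1 ≡ 43
8^6 = 8^4·8^2 ≡ 40
8^11 = 8^8·8^2·8^1 ≡ 66
8^22 = 8^16·8^4·8^2 ≡ 1  ← first divisor giving 1
The order is 22.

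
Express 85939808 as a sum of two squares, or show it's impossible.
Not possible

Factorization: 85939808 = 2^5 × 139^3
By Fermat: n is sum of two squares iff every prime p ≡ 3 (mod 4) appears to even power.
Prime(s) ≡ 3 (mod 4) with odd exponent: [(139, 3)]
Therefore 85939808 cannot be expressed as a² + b².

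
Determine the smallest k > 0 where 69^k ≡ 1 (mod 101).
20

101 is prime, so ord(69) divides φ(101) = 100.
Divisors of 100: 1, 2, 4, 5, 10, 20, 25, 50, 100.
Repeated squaring: 69^1 ≡ 69, 69^2 ≡ 14, 69^4 ≡ 95, 69^8 ≡ 36, 69^16 ≡ 84, 69^32 ≡ 87, 69^64 ≡ 95 (mod 101).
Test 69^d mod 101 for each divisor d in increasing order:
69^1 ≡ 69
69^2 ≡ 14
69^4 ≡ 95
69^5 = 69^4·69^1 ≡ 91
69^10 = 69^8·69^2 ≡ 100
69^20 = 69^16·69^4 ≡ 1  ← first divisor giving 1
The order is 20.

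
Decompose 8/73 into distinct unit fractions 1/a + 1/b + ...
1/10 + 1/105 + 1/15330

Greedy algorithm:
8/73: ceiling(73/8) = 10, use 1/10
7/730: ceiling(730/7) = 105, use 1/105
1/15330: ceiling(15330/1) = 15330, use 1/15330
Result: 8/73 = 1/10 + 1/105 + 1/15330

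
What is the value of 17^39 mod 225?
53

Repeated squaring. Binary of 39 = 100111.
17^1 ≡ 17 (mod 225); 17^2 ≡ 64 (mod 225); 17^4 ≡ 46 (mod 225); 17^8 ≡ 91 (mod 225); 17^16 ≡ 181 (mod 225); 17^32 ≡ 136 (mod 225)
17^39 = 17^1 × 17^2 × 17^4 × 17^32 ≡ 53 (mod 225)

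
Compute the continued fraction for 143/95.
[1; 1, 1, 47]

Euclidean algorithm steps:
143 = 1 × 95 + 48
95 = 1 × 48 + 47
48 = 1 × 47 + 1
47 = 47 × 1 + 0
Continued fraction: [1; 1, 1, 47]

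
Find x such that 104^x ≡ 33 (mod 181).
74

Baby-step giant-step with step n = ⌈√181⌉ = 14.
Baby steps 104^j mod 181 (j:value) for j=0..13: 0:1, 1:104, 2:137, 3:130, 4:126, 5:72, 6:67, 7:90, 8:129, 9:22, 10:116, 11:118, 12:145, 13:57.
Giant-step multiplier: 104^(-14) ≡ 104^(180-14) = 104^166 ≡ 4 (mod 181).
Giant steps γ_i = 33·4^i mod 181: γ_0=33, γ_1=132, γ_2=166, γ_3=121, γ_4=122, γ_5=126 (in table at j=4).
x = i·n + j = 5·14 + 4 = 74.
Check: 104^74 ≡ 33 (mod 181).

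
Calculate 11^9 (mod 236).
183

Repeated squaring. Binary of 9 = 1001.
11^1 ≡ 11 (mod 236); 11^2 ≡ 121 (mod 236); 11^4 ≡ 9 (mod 236); 11^8 ≡ 81 (mod 236)
11^9 = 11^1 × 11^8 ≡ 183 (mod 236)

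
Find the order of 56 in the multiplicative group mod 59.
58

59 is prime, so ord(56) divides φ(59) = 58.
Divisors of 58: 1, 2, 29, 58.
Repeated squaring: 56^1 ≡ 56, 56^2 ≡ 9, 56^4 ≡ 22, 56^8 ≡ 12, 56^16 ≡ 26, 56^32 ≡ 27 (mod 59).
Test 56^d mod 59 for each divisor d in increasing order:
56^1 ≡ 56
56^2 ≡ 9
56^29 = 56^16·56^8·56^4·56^1 ≡ 58
56^58 = 56^32·56^16·56^8·56^2 ≡ 1  ← first divisor giving 1
The order is 58.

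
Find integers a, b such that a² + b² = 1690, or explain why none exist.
3² + 41² (a=3, b=41)

Factorization: 1690 = 2 × 5 × 13^2
By Fermat: n is sum of two squares iff every prime p ≡ 3 (mod 4) appears to even power.
All primes ≡ 3 (mod 4) appear to even power.
Search a = 0, 1, 2, … for 1690 - a² a perfect square: first hit at a = 3: 1690 - 9 = 1681 = 41².
1690 = 3² + 41² = 9 + 1681 ✓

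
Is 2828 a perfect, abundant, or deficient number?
abundant

Proper divisors of 2828: sum = 1 + 2 + 4 + 7 + 14 + 28 + 101 + 202 + 404 + 707 + 1414 = 2884
Since 2884 > 2828, 2828 is abundant.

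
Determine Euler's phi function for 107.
106

107 = 107
φ(n) = n × ∏(1 - 1/p) for each prime p dividing n
φ(107) = 107 × (1 - 1/107) = 106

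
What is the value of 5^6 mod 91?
64

Repeated squaring. Binary of 6 = 110.
5^1 ≡ 5 (mod 91); 5^2 ≡ 25 (mod 91); 5^4 ≡ 79 (mod 91)
5^6 = 5^2 × 5^4 ≡ 64 (mod 91)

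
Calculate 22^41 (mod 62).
48

Repeated squaring. Binary of 41 = 101001.
22^1 ≡ 22 (mod 62); 22^2 ≡ 50 (mod 62); 22^4 ≡ 20 (mod 62); 22^8 ≡ 28 (mod 62); 22^16 ≡ 40 (mod 62); 22^32 ≡ 50 (mod 62)
22^41 = 22^1 × 22^8 × 22^32 ≡ 48 (mod 62)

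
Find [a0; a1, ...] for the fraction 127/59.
[2; 6, 1, 1, 4]

Euclidean algorithm steps:
127 = 2 × 59 + 9
59 = 6 × 9 + 5
9 = 1 × 5 + 4
5 = 1 × 4 + 1
4 = 4 × 1 + 0
Continued fraction: [2; 6, 1, 1, 4]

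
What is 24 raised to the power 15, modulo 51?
39

Repeated squaring. Binary of 15 = 1111.
24^1 ≡ 24 (mod 51); 24^2 ≡ 15 (mod 51); 24^4 ≡ 21 (mod 51); 24^8 ≡ 33 (mod 51)
24^15 = 24^1 × 24^2 × 24^4 × 24^8 ≡ 39 (mod 51)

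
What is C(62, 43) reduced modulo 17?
12

Using Lucas' theorem:
Write n=62 and k=43 in base 17:
n in base 17: [3, 11]
k in base 17: [2, 9]
C(62,43) mod 17 = ∏ C(n_i, k_i) mod 17
Digit binomials (mod 17): C(3,2) = 3; C(11,9) = 55 ≡ 4
Product: 3 × 4 = 12 ≡ 12 (mod 17)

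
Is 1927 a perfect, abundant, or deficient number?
deficient

Proper divisors of 1927: sum = 1 + 41 + 47 = 89
Since 89 < 1927, 1927 is deficient.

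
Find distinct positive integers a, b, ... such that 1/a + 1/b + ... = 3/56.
1/19 + 1/1064

Greedy algorithm:
3/56: ceiling(56/3) = 19, use 1/19
1/1064: ceiling(1064/1) = 1064, use 1/1064
Result: 3/56 = 1/19 + 1/1064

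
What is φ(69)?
44

69 = 3 × 23
φ(n) = n × ∏(1 - 1/p) for each prime p dividing n
φ(69) = 69 × (1 - 1/3) × (1 - 1/23) = 44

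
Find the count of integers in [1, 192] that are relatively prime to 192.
64

192 = 2^6 × 3
φ(n) = n × ∏(1 - 1/p) for each prime p dividing n
φ(192) = 192 × (1 - 1/2) × (1 - 1/3) = 64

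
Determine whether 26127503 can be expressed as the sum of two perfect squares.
Not possible

Factorization: 26127503 = 71^3 × 73
By Fermat: n is sum of two squares iff every prime p ≡ 3 (mod 4) appears to even power.
Prime(s) ≡ 3 (mod 4) with odd exponent: [(71, 3)]
Therefore 26127503 cannot be expressed as a² + b².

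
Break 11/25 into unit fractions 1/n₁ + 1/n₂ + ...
1/3 + 1/10 + 1/150

Greedy algorithm:
11/25: ceiling(25/11) = 3, use 1/3
8/75: ceiling(75/8) = 10, use 1/10
1/150: ceiling(150/1) = 150, use 1/150
Result: 11/25 = 1/3 + 1/10 + 1/150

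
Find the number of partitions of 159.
97662728555

p(n) counts ways to write n as a sum of positive integers (order ignored).
Euler's pentagonal recurrence: p(k) = p(k-1) + p(k-2) - p(k-5) - p(k-7) + p(k-12) + p(k-15) - ... (offsets j(3j∓1)/2, signs ++--, p(0)=1, p(<0)=0).
DP table for k = 0..158: p(0)=1, p(1)=1, p(2)=2, p(3)=3, p(4)=5, p(5)=7, p(6)=11, p(7)=15, p(8)=22, p(9)=30, p(10)=42, p(11)=56, p(12)=77, p(13)=101, p(14)=135, p(15)=176, p(16)=231, p(17)=297, p(18)=385, p(19)=490, p(20)=627, p(21)=792, p(22)=1002, p(23)=1255, p(24)=1575, p(25)=1958, p(26)=2436, p(27)=3010, p(28)=3718, p(29)=4565, p(30)=5604, p(31)=6842, p(32)=8349, p(33)=10143, p(34)=12310, p(35)=14883, p(36)=17977, p(37)=21637, p(38)=26015, p(39)=31185, p(40)=37338, p(41)=44583, p(42)=53174, p(43)=63261, p(44)=75175, p(45)=89134, p(46)=105558, p(47)=124754, p(48)=147273, p(49)=173525, p(50)=204226, p(51)=239943, p(52)=281589, p(53)=329931, p(54)=386155, p(55)=451276, p(56)=526823, p(57)=614154, p(58)=715220, p(59)=831820, p(60)=966467, p(61)=1121505, p(62)=1300156, p(63)=1505499, p(64)=1741630, p(65)=2012558, p(66)=2323520, p(67)=2679689, p(68)=3087735, p(69)=3554345, p(70)=4087968, p(71)=4697205, p(72)=5392783, p(73)=6185689, p(74)=7089500, p(75)=8118264, p(76)=9289091, p(77)=10619863, p(78)=12132164, p(79)=13848650, p(80)=15796476, p(81)=18004327, p(82)=20506255, p(83)=23338469, p(84)=26543660, p(85)=30167357, p(86)=34262962, p(87)=38887673, p(88)=44108109, p(89)=49995925, p(90)=56634173, p(91)=64112359, p(92)=72533807, p(93)=82010177, p(94)=92669720, p(95)=104651419, p(96)=118114304, p(97)=133230930, p(98)=150198136, p(99)=169229875, p(100)=190569292, p(101)=214481126, p(102)=241265379, p(103)=271248950, p(104)=304801365, p(105)=342325709, p(106)=384276336, p(107)=431149389, p(108)=483502844, p(109)=541946240, p(110)=607163746, p(111)=679903203, p(112)=761002156, p(113)=851376628, p(114)=952050665, p(115)=1064144451, p(116)=1188908248, p(117)=1327710076, p(118)=1482074143, p(119)=1653668665, p(120)=1844349560, p(121)=2056148051, p(122)=2291320912, p(123)=2552338241, p(124)=2841940500, p(125)=3163127352, p(126)=3519222692, p(127)=3913864295, p(128)=4351078600, p(129)=4835271870, p(130)=5371315400, p(131)=5964539504, p(132)=6620830889, p(133)=7346629512, p(134)=8149040695, p(135)=9035836076, p(136)=10015581680, p(137)=11097645016, p(138)=12292341831, p(139)=13610949895, p(140)=15065878135, p(141)=16670689208, p(142)=18440293320, p(143)=20390982757, p(144)=22540654445, p(145)=24908858009, p(146)=27517052599, p(147)=30388671978, p(148)=33549419497, p(149)=37027355200, p(150)=40853235313, p(151)=45060624582, p(152)=49686288421, p(153)=54770336324, p(154)=60356673280, p(155)=66493182097, p(156)=73232243759, p(157)=80630964769, p(158)=88751778802.
Final step: p(159) = p(158) + p(157) - p(154) - p(152) + p(147) + p(144) - p(137) - p(133) + p(124) + p(119) - p(108) - p(102) + p(89) + p(82) - p(67) - p(59) + p(42) + p(33) - p(14) - p(4)
= 88751778802 + 80630964769 - 60356673280 - 49686288421 + 30388671978 + 22540654445 - 11097645016 - 7346629512 + 2841940500 + 1653668665 - 483502844 - 241265379 + 49995925 + 20506255 - 2679689 - 831820 + 53174 + 10143 - 135 - 5
= 97662728555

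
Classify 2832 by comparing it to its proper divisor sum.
abundant

Proper divisors of 2832: sum = 1 + 2 + 3 + 4 + 6 + 8 + 12 + 16 + ... + 472 + 708 + 944 + 1416 (19 divisors) = 4608
Since 4608 > 2832, 2832 is abundant.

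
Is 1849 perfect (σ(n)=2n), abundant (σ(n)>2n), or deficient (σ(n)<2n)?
deficient

Proper divisors of 1849: sum = 1 + 43 = 44
Since 44 < 1849, 1849 is deficient.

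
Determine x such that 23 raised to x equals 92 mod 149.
135

Baby-step giant-step with step n = ⌈√149⌉ = 13.
Baby steps 23^j mod 149 (j:value) for j=0..12: 0:1, 1:23, 2:82, 3:98, 4:19, 5:139, 6:68, 7:74, 8:63, 9:108, 10:100, 11:65, 12:5.
Giant-step multiplier: 23^(-13) ≡ 23^(148-13) = 23^135 ≡ 92 (mod 149).
Giant steps γ_i = 92·92^i mod 149: γ_0=92, γ_1=120, γ_2=14, γ_3=96, γ_4=41, γ_5=47, γ_6=3, γ_7=127, γ_8=62, γ_9=42, γ_10=139 (in table at j=5).
x = i·n + j = 10·13 + 5 = 135.
Check: 23^135 ≡ 92 (mod 149).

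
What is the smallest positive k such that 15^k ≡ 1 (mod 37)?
36

37 is prime, so ord(15) divides φ(37) = 36.
Divisors of 36: 1, 2, 3, 4, 6, 9, 12, 18, 36.
Repeated squaring: 15^1 ≡ 15, 15^2 ≡ 3, 15^4 ≡ 9, 15^8 ≡ 7, 15^16 ≡ 12, 15^32 ≡ 33 (mod 37).
Test 15^d mod 37 for each divisor d in increasing order:
15^1 ≡ 15
15^2 ≡ 3
15^3 = 15^2·15^1 ≡ 8
15^4 ≡ 9
15^6 = 15^4·15^2 ≡ 27
15^9 = 15^8·15^1 ≡ 31
15^12 = 15^8·15^4 ≡ 26
15^18 = 15^16·15^2 ≡ 36
15^36 = 15^32·15^4 ≡ 1  ← first divisor giving 1
The order is 36.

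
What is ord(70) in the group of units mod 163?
162

163 is prime, so ord(70) divides φ(163) = 162.
Divisors of 162: 1, 2, 3, 6, 9, 18, 27, 54, 81, 162.
Repeated squaring: 70^1 ≡ 70, 70^2 ≡ 10, 70^4 ≡ 100, 70^8 ≡ 57, 70^16 ≡ 152, 70^32 ≡ 121, 70^64 ≡ 134, 70^128 ≡ 26 (mod 163).
Test 70^d mod 163 for each divisor d in increasing order:
70^1 ≡ 70
70^2 ≡ 10
70^3 = 70^2·70^1 ≡ 48
70^6 = 70^4·70^2 ≡ 22
70^9 = 70^8·70^1 ≡ 78
70^18 = 70^16·70^2 ≡ 53
70^27 = 70^16·70^8·70^2·70^1 ≡ 59
70^54 = 70^32·70^16·70^4·70^2 ≡ 58
70^81 = 70^64·70^16·70^1 ≡ 162
70^162 = 70^128·70^32·70^2 ≡ 1  ← first divisor giving 1
The order is 162.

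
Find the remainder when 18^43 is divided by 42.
18

Repeated squaring. Binary of 43 = 101011.
18^1 ≡ 18 (mod 42); 18^2 ≡ 30 (mod 42); 18^4 ≡ 18 (mod 42); 18^8 ≡ 30 (mod 42); 18^16 ≡ 18 (mod 42); 18^32 ≡ 30 (mod 42)
18^43 = 18^1 × 18^2 × 18^8 × 18^32 ≡ 18 (mod 42)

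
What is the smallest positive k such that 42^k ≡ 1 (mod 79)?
39

79 is prime, so ord(42) divides φ(79) = 78.
Divisors of 78: 1, 2, 3, 6, 13, 26, 39, 78.
Repeated squaring: 42^1 ≡ 42, 42^2 ≡ 26, 42^4 ≡ 44, 42^8 ≡ 40, 42^16 ≡ 20, 42^32 ≡ 5, 42^64 ≡ 25 (mod 79).
Test 42^d mod 79 for each divisor d in increasing order:
42^1 ≡ 42
42^2 ≡ 26
42^3 = 42^2·42^1 ≡ 65
42^6 = 42^4·42^2 ≡ 38
42^13 = 42^8·42^4·42^1 ≡ 55
42^26 = 42^16·42^8·42^2 ≡ 23
42^39 = 42^32·42^4·42^2·42^1 ≡ 1  ← first divisor giving 1
The order is 39.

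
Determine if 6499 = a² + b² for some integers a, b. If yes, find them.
Not possible

Factorization: 6499 = 67 × 97
By Fermat: n is sum of two squares iff every prime p ≡ 3 (mod 4) appears to even power.
Prime(s) ≡ 3 (mod 4) with odd exponent: [(67, 1)]
Therefore 6499 cannot be expressed as a² + b².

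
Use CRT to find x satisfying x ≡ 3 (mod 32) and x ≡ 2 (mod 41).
1027

Using Chinese Remainder Theorem:
M = 32 × 41 = 1312
M1 = 41, M2 = 32
y1 = 41^(-1) mod 32 = 25
y2 = 32^(-1) mod 41 = 9
x = (3×41×25 + 2×32×9) mod 1312 = 1027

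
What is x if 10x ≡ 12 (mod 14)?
x ≡ 4 (mod 7)

gcd(10, 14) = 2, which divides 12, so solutions exist.
Divide through by 2: 5x ≡ 6 (mod 7).
Find 5^(-1) mod 7 by the extended Euclidean algorithm:
7 = 1 × 5 + 2  ⟹  2 = (1)·7 + (-1)·5
5 = 2 × 2 + 1  ⟹  1 = (-2)·7 + (3)·5
So (3)·5 ≡ 1 (mod 7), i.e. 5^(-1) ≡ 3 (mod 7).
x ≡ 3 × 6 = 18 ≡ 4 (mod 7).
Check: 10 × 4 = 40 ≡ 12 (mod 14).
x ≡ 4 (mod 7), giving 2 solutions mod 14.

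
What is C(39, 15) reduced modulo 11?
1

Using Lucas' theorem:
Write n=39 and k=15 in base 11:
n in base 11: [3, 6]
k in base 11: [1, 4]
C(39,15) mod 11 = ∏ C(n_i, k_i) mod 11
Digit binomials (mod 11): C(3,1) = 3; C(6,4) = 15 ≡ 4
Product: 3 × 4 = 12 ≡ 1 (mod 11)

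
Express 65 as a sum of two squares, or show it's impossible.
1² + 8² (a=1, b=8)

Factorization: 65 = 5 × 13
By Fermat: n is sum of two squares iff every prime p ≡ 3 (mod 4) appears to even power.
All primes ≡ 3 (mod 4) appear to even power.
Search a = 0, 1, 2, … for 65 - a² a perfect square: first hit at a = 1: 65 - 1 = 64 = 8².
65 = 1² + 8² = 1 + 64 ✓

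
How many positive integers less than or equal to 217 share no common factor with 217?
180

217 = 7 × 31
φ(n) = n × ∏(1 - 1/p) for each prime p dividing n
φ(217) = 217 × (1 - 1/7) × (1 - 1/31) = 180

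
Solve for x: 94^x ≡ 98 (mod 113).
84

Baby-step giant-step with step n = ⌈√113⌉ = 11.
Baby steps 94^j mod 113 (j:value) for j=0..10: 0:1, 1:94, 2:22, 3:34, 4:32, 5:70, 6:26, 7:71, 8:7, 9:93, 10:41.
Giant-step multiplier: 94^(-11) ≡ 94^(112-11) = 94^101 ≡ 66 (mod 113).
Giant steps γ_i = 98·66^i mod 113: γ_0=98, γ_1=27, γ_2=87, γ_3=92, γ_4=83, γ_5=54, γ_6=61, γ_7=71 (in table at j=7).
x = i·n + j = 7·11 + 7 = 84.
Check: 94^84 ≡ 98 (mod 113).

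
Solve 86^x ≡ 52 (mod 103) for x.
46

Baby-step giant-step with step n = ⌈√103⌉ = 11.
Baby steps 86^j mod 103 (j:value) for j=0..10: 0:1, 1:86, 2:83, 3:31, 4:91, 5:101, 6:34, 7:40, 8:41, 9:24, 10:4.
Giant-step multiplier: 86^(-11) ≡ 86^(102-11) = 86^91 ≡ 53 (mod 103).
Giant steps γ_i = 52·53^i mod 103: γ_0=52, γ_1=78, γ_2=14, γ_3=21, γ_4=83 (in table at j=2).
x = i·n + j = 4·11 + 2 = 46.
Check: 86^46 ≡ 52 (mod 103).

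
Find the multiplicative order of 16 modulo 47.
23

47 is prime, so ord(16) divides φ(47) = 46.
Divisors of 46: 1, 2, 23, 46.
Repeated squaring: 16^1 ≡ 16, 16^2 ≡ 21, 16^4 ≡ 18, 16^8 ≡ 42, 16^16 ≡ 25, 16^32 ≡ 14 (mod 47).
Test 16^d mod 47 for each divisor d in increasing order:
16^1 ≡ 16
16^2 ≡ 21
16^23 = 16^16·16^4·16^2·16^1 ≡ 1  ← first divisor giving 1
The order is 23.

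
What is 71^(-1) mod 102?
23

gcd(71, 102) = 1, so the inverse exists.
Extended Euclidean algorithm on (102, 71):
102 = 1 × 71 + 31  ⟹  31 = (1)·102 + (-1)·71
71 = 2 × 31 + 9  ⟹  9 = (-2)·102 + (3)·71
31 = 3 × 9 + 4  ⟹  4 = (7)·102 + (-10)·71
9 = 2 × 4 + 1  ⟹  1 = (-16)·102 + (23)·71
So (23)·71 ≡ 1 (mod 102), i.e. 71^(-1) ≡ 23 (mod 102).
Check: 71 × 23 = 1633 ≡ 1 (mod 102)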